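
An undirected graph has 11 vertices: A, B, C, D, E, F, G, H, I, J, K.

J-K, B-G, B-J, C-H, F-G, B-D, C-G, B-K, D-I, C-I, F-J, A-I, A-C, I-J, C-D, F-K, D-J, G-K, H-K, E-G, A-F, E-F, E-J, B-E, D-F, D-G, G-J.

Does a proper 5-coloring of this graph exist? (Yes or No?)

The chromatic number is 4. F, G, J, K are mutually adjacent (a clique of size 4), so at least 4 colors are needed.
4 colors suffice: A=3, B=4, C=1, D=3, E=3, F=4, G=2, H=2, I=2, J=1, K=3.
Since 5 ≥ 4, a proper 5-coloring certainly exists.

Yes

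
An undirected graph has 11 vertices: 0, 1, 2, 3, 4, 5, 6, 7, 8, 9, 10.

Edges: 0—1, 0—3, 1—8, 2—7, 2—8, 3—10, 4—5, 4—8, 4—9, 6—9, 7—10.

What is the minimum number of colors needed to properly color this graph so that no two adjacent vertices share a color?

3

The cycle 10-7-2-8-1-0-3-10 has odd length 7, so it cannot be 2-colored; at least 3 colors are needed.
3 colors suffice: color a → {1, 2, 3, 4, 6}; color b → {0, 5, 7, 8, 9}; color c → {10}. Every edge joins two different colors.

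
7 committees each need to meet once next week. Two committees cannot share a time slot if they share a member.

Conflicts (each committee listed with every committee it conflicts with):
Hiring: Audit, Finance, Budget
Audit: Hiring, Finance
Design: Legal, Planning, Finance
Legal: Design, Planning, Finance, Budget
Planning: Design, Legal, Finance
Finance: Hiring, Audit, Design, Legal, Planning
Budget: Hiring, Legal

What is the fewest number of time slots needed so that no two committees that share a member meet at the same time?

Design, Legal, Planning, Finance all conflict with each other, so at least 4 time slots are needed.
4 time slots suffice: time slot 1 → {Finance, Budget}; time slot 2 → {Hiring, Legal}; time slot 3 → {Audit, Planning}; time slot 4 → {Design}. No two conflicting committees share a time slot.

4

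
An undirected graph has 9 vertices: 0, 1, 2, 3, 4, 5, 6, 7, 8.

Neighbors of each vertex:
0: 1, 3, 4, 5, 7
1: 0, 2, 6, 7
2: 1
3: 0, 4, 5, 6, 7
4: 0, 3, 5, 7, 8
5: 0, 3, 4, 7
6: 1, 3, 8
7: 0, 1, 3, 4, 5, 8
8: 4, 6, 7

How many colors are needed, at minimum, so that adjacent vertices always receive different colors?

5

0, 3, 4, 5, 7 form a clique, so at least 5 colors are needed.
5 colors suffice: color a → {2, 6, 7}; color b → {0, 8}; color c → {1, 3}; color d → {4}; color e → {5}. Each edge has distinct colors on its endpoints.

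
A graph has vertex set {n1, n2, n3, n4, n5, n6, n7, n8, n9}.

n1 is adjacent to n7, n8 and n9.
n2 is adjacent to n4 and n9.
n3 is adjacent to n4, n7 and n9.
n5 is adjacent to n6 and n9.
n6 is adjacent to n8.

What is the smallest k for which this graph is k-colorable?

The cycle n6-n8-n1-n9-n5-n6 has odd length 5, so it cannot be 2-colored; at least 3 colors are needed.
A valid assignment using 3 colors: n1=B, n2=B, n3=B, n4=R, n5=B, n6=R, n7=R, n8=G, n9=R. Every edge joins two different colors.

3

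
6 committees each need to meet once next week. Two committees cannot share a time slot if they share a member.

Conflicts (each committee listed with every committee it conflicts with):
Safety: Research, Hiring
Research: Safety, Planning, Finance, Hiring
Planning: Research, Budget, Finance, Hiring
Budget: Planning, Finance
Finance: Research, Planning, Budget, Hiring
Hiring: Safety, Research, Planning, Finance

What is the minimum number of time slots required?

Research, Planning, Finance, Hiring pairwise conflict, so at least 4 time slots are needed.
4 time slots suffice: time slot 1 → {Safety, Planning}; time slot 2 → {Budget, Hiring}; time slot 3 → {Research}; time slot 4 → {Finance}. Each listed conflict is separated.

4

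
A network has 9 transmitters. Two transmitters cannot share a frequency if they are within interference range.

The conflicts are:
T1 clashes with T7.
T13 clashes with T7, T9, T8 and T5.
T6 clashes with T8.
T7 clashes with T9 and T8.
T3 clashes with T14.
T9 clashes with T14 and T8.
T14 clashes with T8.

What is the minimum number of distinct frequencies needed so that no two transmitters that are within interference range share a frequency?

T13, T7, T9, T8 all conflict with each other, so at least 4 frequencies are needed.
4 frequencies suffice: frequency 1 → {T1, T3, T8, T5}; frequency 2 → {T6, T7, T14}; frequency 3 → {T9}; frequency 4 → {T13}. Every pair that conflicts lands in different frequencies.

4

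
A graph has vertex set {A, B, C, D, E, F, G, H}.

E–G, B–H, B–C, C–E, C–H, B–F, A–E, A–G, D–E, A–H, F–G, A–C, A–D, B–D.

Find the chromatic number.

3

B, C, H are pairwise adjacent, so at least 3 colors are needed.
A valid assignment using 3 colors: A=red, B=red, C=blue, D=blue, E=green, F=green, G=blue, H=green. No two adjacent vertices share a color.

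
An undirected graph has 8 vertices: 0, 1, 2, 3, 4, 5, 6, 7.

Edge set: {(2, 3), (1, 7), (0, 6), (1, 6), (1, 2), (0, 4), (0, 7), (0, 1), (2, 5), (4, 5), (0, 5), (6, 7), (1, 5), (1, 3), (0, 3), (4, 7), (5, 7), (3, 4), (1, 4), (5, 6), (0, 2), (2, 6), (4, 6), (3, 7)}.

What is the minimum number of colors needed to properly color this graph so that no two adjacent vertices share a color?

0, 1, 4, 5, 6, 7 are pairwise adjacent (a clique of size 6), so at least 6 colors are needed.
6 colors suffice: color red → {1}; color blue → {0}; color green → {2, 4}; color yellow → {3, 5}; color purple → {6}; color orange → {7}. Each edge has distinct colors on its endpoints.

6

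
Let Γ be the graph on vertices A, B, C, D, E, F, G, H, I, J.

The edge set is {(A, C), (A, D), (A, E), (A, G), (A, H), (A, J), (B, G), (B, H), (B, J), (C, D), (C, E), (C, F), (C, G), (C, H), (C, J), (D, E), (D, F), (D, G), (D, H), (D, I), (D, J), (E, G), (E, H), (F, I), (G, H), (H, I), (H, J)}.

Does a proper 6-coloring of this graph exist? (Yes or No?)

Yes

The chromatic number is 6. A, C, D, E, G, H are pairwise adjacent (a clique of size 6), so at least 6 colors are needed.
One proper 6-coloring: A=5, B=2, C=3, D=2, E=6, F=1, G=4, H=1, I=3, J=4.
That is already a proper 6-coloring.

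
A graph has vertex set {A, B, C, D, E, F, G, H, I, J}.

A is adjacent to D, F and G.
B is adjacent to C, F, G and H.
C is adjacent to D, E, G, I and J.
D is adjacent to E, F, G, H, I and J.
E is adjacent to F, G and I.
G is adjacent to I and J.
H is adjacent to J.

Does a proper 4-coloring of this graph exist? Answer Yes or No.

No

C, D, E, G, I are pairwise adjacent (a clique of size 5), so at least 5 colors are needed.
So 4 colors are not enough.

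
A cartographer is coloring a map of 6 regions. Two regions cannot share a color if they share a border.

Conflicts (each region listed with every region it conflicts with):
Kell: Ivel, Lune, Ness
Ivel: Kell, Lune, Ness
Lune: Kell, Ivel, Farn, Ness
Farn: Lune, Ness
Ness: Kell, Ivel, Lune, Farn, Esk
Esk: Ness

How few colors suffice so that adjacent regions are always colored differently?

Kell, Ivel, Lune, Ness pairwise conflict, so at least 4 colors are needed.
One proper 4-coloring: Kell=4, Ivel=3, Lune=2, Farn=3, Ness=1, Esk=2. Every pair that conflicts lands in different colors.

4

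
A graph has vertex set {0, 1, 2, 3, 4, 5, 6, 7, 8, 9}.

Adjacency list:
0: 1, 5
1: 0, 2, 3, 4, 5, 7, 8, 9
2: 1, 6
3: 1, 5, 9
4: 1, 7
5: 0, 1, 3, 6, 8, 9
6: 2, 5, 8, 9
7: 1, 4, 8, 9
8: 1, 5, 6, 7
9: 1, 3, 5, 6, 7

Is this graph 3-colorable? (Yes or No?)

No

1, 3, 5, 9 form a clique, so at least 4 colors are needed.
So 3 colors are not enough.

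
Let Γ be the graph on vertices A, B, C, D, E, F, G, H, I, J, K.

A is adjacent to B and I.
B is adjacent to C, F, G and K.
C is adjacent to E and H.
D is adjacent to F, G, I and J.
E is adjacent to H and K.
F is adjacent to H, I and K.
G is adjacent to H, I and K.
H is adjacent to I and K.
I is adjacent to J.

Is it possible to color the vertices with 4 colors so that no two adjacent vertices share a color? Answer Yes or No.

Yes

The chromatic number is 3. D, F, I are pairwise adjacent, so at least 3 colors are needed.
A valid assignment using 3 colors: A=3, B=1, C=2, D=1, E=3, F=3, G=3, H=1, I=2, J=3, K=2.
Since 4 ≥ 3, a proper 4-coloring certainly exists.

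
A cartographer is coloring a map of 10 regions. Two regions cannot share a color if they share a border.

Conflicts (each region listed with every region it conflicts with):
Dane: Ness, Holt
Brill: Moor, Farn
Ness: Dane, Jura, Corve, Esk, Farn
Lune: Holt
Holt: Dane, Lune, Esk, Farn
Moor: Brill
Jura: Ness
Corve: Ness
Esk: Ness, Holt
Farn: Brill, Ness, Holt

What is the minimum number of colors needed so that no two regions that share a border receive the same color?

Lune and Holt conflict, so at least 2 colors are needed.
2 colors suffice: color 1 → {Brill, Ness, Holt}; color 2 → {Dane, Lune, Moor, Jura, Corve, Esk, Farn}. No two conflicting regions share a color.

2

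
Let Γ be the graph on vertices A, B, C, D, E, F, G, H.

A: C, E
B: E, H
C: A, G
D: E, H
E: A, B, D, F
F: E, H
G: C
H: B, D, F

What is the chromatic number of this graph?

D and H are adjacent, so at least 2 colors are needed.
One proper 2-coloring: A=2, B=2, C=1, D=2, E=1, F=2, G=2, H=1. Each edge has distinct colors on its endpoints.

2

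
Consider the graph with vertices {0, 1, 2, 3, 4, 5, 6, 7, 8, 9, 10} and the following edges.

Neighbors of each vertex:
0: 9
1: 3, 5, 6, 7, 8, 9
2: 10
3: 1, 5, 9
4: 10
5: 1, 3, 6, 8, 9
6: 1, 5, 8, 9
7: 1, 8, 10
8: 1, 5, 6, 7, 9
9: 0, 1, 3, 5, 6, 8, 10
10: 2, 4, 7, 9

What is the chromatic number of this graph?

1, 5, 6, 8, 9 are pairwise adjacent (a clique of size 5), so at least 5 colors are needed.
5 colors suffice: 0=blue, 1=blue, 2=red, 3=yellow, 4=red, 5=green, 6=purple, 7=red, 8=yellow, 9=red, 10=blue. Every edge joins two different colors.

5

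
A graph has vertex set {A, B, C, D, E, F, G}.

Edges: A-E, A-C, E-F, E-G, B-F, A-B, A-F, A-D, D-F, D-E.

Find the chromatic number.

4

A, D, E, F are mutually adjacent (a clique of size 4), so at least 4 colors are needed.
One proper 4-coloring: A=1, B=2, C=2, D=4, E=2, F=3, G=1. No two adjacent vertices share a color.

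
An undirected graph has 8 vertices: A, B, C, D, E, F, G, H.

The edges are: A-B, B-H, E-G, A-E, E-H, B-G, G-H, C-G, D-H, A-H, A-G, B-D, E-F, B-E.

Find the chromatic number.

A, B, E, G, H are pairwise adjacent (a clique of size 5), so at least 5 colors are needed.
One proper 5-coloring: A=5, B=4, C=1, D=1, E=1, F=2, G=2, H=3. No two adjacent vertices share a color.

5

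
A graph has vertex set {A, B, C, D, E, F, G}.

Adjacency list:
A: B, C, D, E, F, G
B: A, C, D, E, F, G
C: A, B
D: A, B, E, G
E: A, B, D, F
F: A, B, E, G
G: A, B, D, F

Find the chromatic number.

4

A, B, D, E form a clique, so at least 4 colors are needed.
A valid assignment using 4 colors: A=1, B=2, C=3, D=3, E=4, F=3, G=4. Each edge has distinct colors on its endpoints.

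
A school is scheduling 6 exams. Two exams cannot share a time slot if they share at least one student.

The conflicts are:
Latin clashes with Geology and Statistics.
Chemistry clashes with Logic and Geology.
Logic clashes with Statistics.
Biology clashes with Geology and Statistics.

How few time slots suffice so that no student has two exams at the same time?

The cycle Logic-Chemistry-Geology-Latin-Statistics-Logic has odd length 5, so it cannot be 2-colored; at least 3 time slots are needed.
3 time slots suffice: time slot 1 → {Geology, Statistics}; time slot 2 → {Latin, Chemistry, Biology}; time slot 3 → {Logic}. No two conflicting exams share a time slot.

3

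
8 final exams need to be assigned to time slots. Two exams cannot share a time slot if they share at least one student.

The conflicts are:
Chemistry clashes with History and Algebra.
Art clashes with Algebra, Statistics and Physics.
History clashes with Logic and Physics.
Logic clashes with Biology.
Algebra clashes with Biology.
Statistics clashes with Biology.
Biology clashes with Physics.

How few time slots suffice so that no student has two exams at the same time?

3

The cycle Chemistry-History-Physics-Biology-Algebra-Chemistry has odd length 5, so it cannot be 2-colored; at least 3 time slots are needed.
A valid assignment using 3 time slots: Chemistry=3, Art=1, History=1, Logic=2, Algebra=2, Statistics=2, Biology=1, Physics=2. Every pair that conflicts lands in different time slots.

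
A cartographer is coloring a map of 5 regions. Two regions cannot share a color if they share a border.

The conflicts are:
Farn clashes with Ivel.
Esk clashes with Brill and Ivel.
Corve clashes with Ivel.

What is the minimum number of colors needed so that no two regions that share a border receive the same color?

2

Corve and Ivel conflict, so at least 2 colors are needed.
A valid assignment using 2 colors: Farn=2, Esk=2, Corve=2, Brill=1, Ivel=1. No two conflicting regions share a color.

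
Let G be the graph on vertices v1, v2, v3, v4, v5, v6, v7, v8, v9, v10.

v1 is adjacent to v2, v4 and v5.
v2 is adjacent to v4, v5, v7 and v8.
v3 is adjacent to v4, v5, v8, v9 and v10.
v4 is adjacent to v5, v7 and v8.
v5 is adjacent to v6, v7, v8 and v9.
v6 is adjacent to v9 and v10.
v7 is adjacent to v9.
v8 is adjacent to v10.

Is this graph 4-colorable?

The chromatic number is 4. v3, v4, v5, v8 are pairwise adjacent (a clique of size 4), so at least 4 colors are needed.
4 colors suffice: color red → {v5, v10}; color blue → {v4, v9}; color green → {v2, v3, v6}; color yellow → {v1, v7, v8}.
That is already a proper 4-coloring.

Yes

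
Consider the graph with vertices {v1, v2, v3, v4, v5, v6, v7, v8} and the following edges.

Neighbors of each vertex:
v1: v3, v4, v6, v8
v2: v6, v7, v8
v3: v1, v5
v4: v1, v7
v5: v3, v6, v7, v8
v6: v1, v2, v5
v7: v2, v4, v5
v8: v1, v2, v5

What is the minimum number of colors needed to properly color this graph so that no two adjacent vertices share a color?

The cycle v5-v7-v4-v1-v3-v5 has odd length 5, so it cannot be 2-colored; at least 3 colors are needed.
3 colors suffice: v1=1, v2=1, v3=2, v4=3, v5=1, v6=2, v7=2, v8=2. No two adjacent vertices share a color.

3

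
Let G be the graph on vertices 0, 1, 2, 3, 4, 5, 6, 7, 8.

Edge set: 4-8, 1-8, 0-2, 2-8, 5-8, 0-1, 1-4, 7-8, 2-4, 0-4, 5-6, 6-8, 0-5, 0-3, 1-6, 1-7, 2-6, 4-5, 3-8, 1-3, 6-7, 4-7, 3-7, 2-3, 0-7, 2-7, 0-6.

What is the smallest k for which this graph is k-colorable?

1, 4, 7, 8 are mutually adjacent (a clique of size 4), so at least 4 colors are needed.
4 colors suffice: color a → {5, 7}; color b → {0, 8}; color c → {1, 2}; color d → {3, 4, 6}. No two adjacent vertices share a color.

4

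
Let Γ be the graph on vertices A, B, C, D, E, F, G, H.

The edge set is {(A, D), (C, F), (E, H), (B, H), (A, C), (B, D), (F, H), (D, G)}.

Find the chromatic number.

E and H are adjacent, so at least 2 colors are needed.
2 colors suffice: color 1 → {C, D, H}; color 2 → {A, B, E, F, G}. Every edge joins two different colors.

2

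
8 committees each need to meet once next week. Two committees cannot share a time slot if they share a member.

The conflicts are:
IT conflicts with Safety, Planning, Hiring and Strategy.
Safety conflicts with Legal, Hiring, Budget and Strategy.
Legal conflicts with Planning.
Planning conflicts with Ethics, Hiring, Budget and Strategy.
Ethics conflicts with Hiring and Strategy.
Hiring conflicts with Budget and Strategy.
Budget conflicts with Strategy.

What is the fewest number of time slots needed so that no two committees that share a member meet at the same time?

4

IT, Safety, Hiring, Strategy are mutually in conflict, so at least 4 time slots are needed.
4 time slots suffice: time slot 1 → {Legal, Strategy}; time slot 2 → {Safety, Planning}; time slot 3 → {Hiring}; time slot 4 → {IT, Ethics, Budget}. No two conflicting committees share a time slot.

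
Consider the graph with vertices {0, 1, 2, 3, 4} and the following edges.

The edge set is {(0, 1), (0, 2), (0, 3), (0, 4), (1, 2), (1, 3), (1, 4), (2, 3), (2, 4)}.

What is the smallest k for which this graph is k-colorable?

0, 1, 2, 4 are pairwise adjacent (a clique of size 4), so at least 4 colors are needed.
One proper 4-coloring: 0=b, 1=a, 2=c, 3=d, 4=d. Every edge joins two different colors.

4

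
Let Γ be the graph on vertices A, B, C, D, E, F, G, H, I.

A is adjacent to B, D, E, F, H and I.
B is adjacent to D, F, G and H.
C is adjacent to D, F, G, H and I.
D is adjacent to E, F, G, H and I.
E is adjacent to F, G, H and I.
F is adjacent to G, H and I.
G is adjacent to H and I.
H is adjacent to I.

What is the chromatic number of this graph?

6

A, D, E, F, H, I are mutually adjacent (a clique of size 6), so at least 6 colors are needed.
6 colors suffice: A=5, B=4, C=6, D=2, E=6, F=3, G=5, H=1, I=4. No two adjacent vertices share a color.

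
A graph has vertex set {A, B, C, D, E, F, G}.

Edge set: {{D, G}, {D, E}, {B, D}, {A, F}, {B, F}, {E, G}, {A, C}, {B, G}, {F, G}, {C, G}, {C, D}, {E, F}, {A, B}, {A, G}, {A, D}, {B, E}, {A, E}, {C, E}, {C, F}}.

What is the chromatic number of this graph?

A, C, E, F, G are pairwise adjacent (a clique of size 5), so at least 5 colors are needed.
One proper 5-coloring: A=blue, B=yellow, C=yellow, D=purple, E=green, F=purple, G=red. No two adjacent vertices share a color.

5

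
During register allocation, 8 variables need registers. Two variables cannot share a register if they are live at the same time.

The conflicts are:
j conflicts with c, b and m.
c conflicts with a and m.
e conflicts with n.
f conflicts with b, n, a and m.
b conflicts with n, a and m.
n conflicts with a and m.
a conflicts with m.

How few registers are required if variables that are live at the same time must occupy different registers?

5

f, b, n, a, m all conflict with each other, so at least 5 registers are needed.
5 registers suffice: register 1 → {e, m}; register 2 → {j, a}; register 3 → {c, b}; register 4 → {n}; register 5 → {f}. Each listed conflict is separated.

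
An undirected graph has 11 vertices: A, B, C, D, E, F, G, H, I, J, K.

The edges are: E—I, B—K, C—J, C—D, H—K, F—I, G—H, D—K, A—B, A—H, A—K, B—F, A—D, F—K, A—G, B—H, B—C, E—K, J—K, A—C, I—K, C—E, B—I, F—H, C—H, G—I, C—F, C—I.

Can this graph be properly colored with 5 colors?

The chromatic number is 4. B, F, I, K are pairwise adjacent (a clique of size 4), so at least 4 colors are needed.
4 colors suffice: A=3, B=4, C=1, D=2, E=3, F=3, G=1, H=2, I=2, J=2, K=1.
Since 5 ≥ 4, a proper 5-coloring certainly exists.

Yes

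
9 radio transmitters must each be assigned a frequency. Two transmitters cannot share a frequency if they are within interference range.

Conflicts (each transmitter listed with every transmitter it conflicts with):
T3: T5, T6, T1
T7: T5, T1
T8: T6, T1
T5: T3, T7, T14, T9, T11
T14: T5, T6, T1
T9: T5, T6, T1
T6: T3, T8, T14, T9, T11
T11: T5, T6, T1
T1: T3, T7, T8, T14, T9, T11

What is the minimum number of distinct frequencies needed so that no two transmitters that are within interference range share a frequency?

2

T11 and T1 conflict, so at least 2 frequencies are needed.
2 frequencies suffice: frequency 1 → {T5, T6, T1}; frequency 2 → {T3, T7, T8, T14, T9, T11}. No two conflicting transmitters share a frequency.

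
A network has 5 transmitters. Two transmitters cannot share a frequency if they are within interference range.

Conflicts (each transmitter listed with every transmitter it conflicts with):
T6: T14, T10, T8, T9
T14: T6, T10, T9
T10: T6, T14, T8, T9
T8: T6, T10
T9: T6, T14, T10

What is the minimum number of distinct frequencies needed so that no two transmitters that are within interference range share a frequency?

4

T6, T14, T10, T9 are mutually in conflict, so at least 4 frequencies are needed.
Using 4 frequencies: T6=1, T14=3, T10=2, T8=3, T9=4. Each listed conflict is separated.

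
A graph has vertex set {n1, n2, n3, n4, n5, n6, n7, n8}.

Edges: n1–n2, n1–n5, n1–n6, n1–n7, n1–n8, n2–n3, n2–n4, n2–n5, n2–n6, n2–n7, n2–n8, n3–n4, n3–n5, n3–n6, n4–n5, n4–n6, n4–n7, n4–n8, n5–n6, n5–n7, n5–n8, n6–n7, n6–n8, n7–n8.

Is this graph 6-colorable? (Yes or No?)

Yes

The chromatic number is 6. n1, n2, n5, n6, n7, n8 are pairwise adjacent (a clique of size 6), so at least 6 colors are needed.
6 colors suffice: color 1 → {n2}; color 2 → {n6}; color 3 → {n5}; color 4 → {n3, n8}; color 5 → {n7}; color 6 → {n1, n4}.
That is already a proper 6-coloring.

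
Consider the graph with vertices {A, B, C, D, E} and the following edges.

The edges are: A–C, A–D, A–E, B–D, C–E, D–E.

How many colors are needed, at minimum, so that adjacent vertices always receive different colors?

3

A, C, E are pairwise adjacent, so at least 3 colors are needed.
3 colors suffice: A=2, B=2, C=1, D=1, E=3. Each edge has distinct colors on its endpoints.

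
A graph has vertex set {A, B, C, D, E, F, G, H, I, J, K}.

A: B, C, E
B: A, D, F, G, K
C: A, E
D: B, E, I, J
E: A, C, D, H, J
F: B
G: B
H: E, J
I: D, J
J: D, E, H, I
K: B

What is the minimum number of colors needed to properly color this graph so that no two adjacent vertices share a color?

E, H, J are pairwise adjacent, so at least 3 colors are needed.
3 colors suffice: A=2, B=1, C=3, D=3, E=1, F=2, G=2, H=3, I=1, J=2, K=2. Each edge has distinct colors on its endpoints.

3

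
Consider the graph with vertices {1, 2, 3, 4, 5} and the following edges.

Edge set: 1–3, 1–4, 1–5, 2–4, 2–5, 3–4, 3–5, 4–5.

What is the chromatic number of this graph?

4

1, 3, 4, 5 are pairwise adjacent (a clique of size 4), so at least 4 colors are needed.
4 colors suffice: color a → {5}; color b → {4}; color c → {2, 3}; color d → {1}. No two adjacent vertices share a color.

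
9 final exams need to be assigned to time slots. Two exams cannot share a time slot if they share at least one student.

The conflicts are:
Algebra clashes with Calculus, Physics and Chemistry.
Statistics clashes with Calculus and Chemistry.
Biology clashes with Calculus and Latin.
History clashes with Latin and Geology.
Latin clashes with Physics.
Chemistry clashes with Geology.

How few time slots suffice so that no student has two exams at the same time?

3

The cycle Physics-Algebra-Calculus-Biology-Latin-Physics has odd length 5, so it cannot be 2-colored; at least 3 time slots are needed.
A valid assignment using 3 time slots: Algebra=2, Statistics=2, Biology=2, Calculus=1, History=3, Latin=1, Physics=3, Chemistry=1, Geology=2. No two conflicting exams share a time slot.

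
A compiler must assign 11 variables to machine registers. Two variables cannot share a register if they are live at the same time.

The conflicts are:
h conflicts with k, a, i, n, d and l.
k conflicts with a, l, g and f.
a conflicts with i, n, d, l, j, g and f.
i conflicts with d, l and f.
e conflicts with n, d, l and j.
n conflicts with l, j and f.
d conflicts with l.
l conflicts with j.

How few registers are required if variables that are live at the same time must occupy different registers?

h, a, i, d, l are mutually in conflict, so at least 5 registers are needed.
A valid assignment using 5 registers: h=4, k=3, a=1, i=5, e=1, n=3, d=3, l=2, j=4, g=2, f=2. Each listed conflict is separated.

5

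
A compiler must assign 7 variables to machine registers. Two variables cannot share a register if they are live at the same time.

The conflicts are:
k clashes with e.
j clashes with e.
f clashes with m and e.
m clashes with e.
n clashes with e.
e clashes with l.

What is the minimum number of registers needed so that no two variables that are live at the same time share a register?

3

f, m, e are mutually in conflict, so at least 3 registers are needed.
3 registers suffice: register 1 → {e}; register 2 → {k, j, f, n, l}; register 3 → {m}. Every pair that conflicts lands in different registers.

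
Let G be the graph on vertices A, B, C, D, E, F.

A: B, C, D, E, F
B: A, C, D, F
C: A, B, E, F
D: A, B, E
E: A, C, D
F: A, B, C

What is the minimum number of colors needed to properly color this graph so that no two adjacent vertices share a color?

A, B, C, F are mutually adjacent (a clique of size 4), so at least 4 colors are needed.
4 colors suffice: color red → {A}; color blue → {B, E}; color green → {C, D}; color yellow → {F}. No two adjacent vertices share a color.

4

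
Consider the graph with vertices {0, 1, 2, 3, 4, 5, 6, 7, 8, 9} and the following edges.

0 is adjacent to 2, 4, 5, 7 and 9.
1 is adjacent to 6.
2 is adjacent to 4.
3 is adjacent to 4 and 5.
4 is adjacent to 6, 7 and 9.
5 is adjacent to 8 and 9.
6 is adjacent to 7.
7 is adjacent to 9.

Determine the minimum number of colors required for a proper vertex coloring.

4

0, 4, 7, 9 form a clique, so at least 4 colors are needed.
A valid assignment using 4 colors: 0=blue, 1=red, 2=green, 3=blue, 4=red, 5=red, 6=blue, 7=green, 8=blue, 9=yellow. Every edge joins two different colors.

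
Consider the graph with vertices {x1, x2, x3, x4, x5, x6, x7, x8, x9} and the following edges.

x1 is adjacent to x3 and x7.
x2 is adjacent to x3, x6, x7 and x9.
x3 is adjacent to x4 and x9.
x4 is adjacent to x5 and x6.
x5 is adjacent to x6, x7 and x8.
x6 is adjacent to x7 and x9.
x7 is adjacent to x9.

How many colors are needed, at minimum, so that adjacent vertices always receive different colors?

x2, x6, x7, x9 form a clique, so at least 4 colors are needed.
A valid assignment using 4 colors: x1=blue, x2=yellow, x3=red, x4=yellow, x5=green, x6=blue, x7=red, x8=red, x9=green. Every edge joins two different colors.

4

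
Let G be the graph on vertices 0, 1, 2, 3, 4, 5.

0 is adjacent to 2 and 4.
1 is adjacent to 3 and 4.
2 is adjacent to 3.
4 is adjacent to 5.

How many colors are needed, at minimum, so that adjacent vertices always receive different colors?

The cycle 1-3-2-0-4-1 has odd length 5, so it cannot be 2-colored; at least 3 colors are needed.
3 colors suffice: 0=blue, 1=blue, 2=red, 3=green, 4=red, 5=blue. Each edge has distinct colors on its endpoints.

3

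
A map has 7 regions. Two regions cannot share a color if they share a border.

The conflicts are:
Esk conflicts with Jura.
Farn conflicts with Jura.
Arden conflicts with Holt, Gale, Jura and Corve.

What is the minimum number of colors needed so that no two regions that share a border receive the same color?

2

Arden and Holt conflict, so at least 2 colors are needed.
A valid assignment using 2 colors: Esk=1, Farn=1, Arden=1, Holt=2, Gale=2, Jura=2, Corve=2. Every pair that conflicts lands in different colors.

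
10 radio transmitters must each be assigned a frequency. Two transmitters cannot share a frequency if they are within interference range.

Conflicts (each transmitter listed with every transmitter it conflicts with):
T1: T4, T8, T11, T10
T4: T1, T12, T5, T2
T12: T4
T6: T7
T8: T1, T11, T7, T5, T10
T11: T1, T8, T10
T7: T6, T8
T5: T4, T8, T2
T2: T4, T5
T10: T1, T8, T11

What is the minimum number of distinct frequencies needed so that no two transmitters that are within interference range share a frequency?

T1, T8, T11, T10 all conflict with each other, so at least 4 frequencies are needed.
4 frequencies suffice: frequency 1 → {T4, T6, T8}; frequency 2 → {T1, T12, T7, T5}; frequency 3 → {T11, T2}; frequency 4 → {T10}. Every pair that conflicts lands in different frequencies.

4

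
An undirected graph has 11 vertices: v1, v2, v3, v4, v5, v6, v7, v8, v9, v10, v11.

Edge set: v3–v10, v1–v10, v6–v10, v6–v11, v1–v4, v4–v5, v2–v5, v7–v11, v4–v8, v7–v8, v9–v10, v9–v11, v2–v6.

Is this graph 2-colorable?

No

The cycle v8-v7-v11-v9-v10-v1-v4-v8 has odd length 7, so it cannot be 2-colored; at least 3 colors are needed.
So 2 colors are not enough.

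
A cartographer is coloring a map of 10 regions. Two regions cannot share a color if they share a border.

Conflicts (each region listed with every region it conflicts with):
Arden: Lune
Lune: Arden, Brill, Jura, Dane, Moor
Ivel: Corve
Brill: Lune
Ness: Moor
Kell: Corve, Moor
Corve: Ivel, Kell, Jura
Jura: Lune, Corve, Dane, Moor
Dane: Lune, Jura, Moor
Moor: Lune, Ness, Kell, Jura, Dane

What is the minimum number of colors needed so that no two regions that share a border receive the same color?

Lune, Jura, Dane, Moor all conflict with each other, so at least 4 colors are needed.
4 colors suffice: color 1 → {Lune, Ness, Corve}; color 2 → {Arden, Ivel, Brill, Moor}; color 3 → {Kell, Jura}; color 4 → {Dane}. Each listed conflict is separated.

4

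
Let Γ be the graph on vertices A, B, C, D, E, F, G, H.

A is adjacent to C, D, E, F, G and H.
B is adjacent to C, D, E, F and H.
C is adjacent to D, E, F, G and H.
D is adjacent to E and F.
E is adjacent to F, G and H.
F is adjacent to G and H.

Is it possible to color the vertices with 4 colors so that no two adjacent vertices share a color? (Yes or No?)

No

A, C, E, F, G are mutually adjacent (a clique of size 5), so at least 5 colors are needed.
So 4 colors are not enough.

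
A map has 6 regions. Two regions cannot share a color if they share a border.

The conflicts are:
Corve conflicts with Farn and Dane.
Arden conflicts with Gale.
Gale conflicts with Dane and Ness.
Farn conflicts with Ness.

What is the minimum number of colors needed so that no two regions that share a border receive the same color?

The cycle Ness-Gale-Dane-Corve-Farn-Ness has odd length 5, so it cannot be 2-colored; at least 3 colors are needed.
A valid assignment using 3 colors: Corve=1, Arden=2, Gale=1, Farn=2, Dane=2, Ness=3. No two conflicting regions share a color.

3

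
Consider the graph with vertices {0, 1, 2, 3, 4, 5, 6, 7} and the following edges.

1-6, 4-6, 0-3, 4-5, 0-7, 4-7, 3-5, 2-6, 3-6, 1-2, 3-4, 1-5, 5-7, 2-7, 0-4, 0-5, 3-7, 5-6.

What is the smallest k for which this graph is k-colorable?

0, 3, 4, 5, 7 form a clique, so at least 5 colors are needed.
A valid assignment using 5 colors: 0=e, 1=c, 2=a, 3=c, 4=d, 5=a, 6=b, 7=b. Each edge has distinct colors on its endpoints.

5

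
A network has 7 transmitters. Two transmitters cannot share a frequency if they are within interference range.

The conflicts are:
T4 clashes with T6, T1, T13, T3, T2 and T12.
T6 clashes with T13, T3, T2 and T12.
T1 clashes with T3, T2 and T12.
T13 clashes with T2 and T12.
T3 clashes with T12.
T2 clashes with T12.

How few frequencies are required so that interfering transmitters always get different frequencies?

T4, T6, T13, T2, T12 pairwise conflict, so at least 5 frequencies are needed.
5 frequencies suffice: frequency 1 → {T4}; frequency 2 → {T12}; frequency 3 → {T3, T2}; frequency 4 → {T6, T1}; frequency 5 → {T13}. Each listed conflict is separated.

5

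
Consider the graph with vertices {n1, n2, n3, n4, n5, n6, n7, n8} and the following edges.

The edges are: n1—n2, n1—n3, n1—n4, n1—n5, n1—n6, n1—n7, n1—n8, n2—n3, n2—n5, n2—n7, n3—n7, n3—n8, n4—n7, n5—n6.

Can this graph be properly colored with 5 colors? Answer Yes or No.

Yes

The chromatic number is 4. n1, n2, n3, n7 are pairwise adjacent (a clique of size 4), so at least 4 colors are needed.
4 colors suffice: n1=1, n2=2, n3=3, n4=2, n5=3, n6=2, n7=4, n8=2.
Since 5 ≥ 4, a proper 5-coloring certainly exists.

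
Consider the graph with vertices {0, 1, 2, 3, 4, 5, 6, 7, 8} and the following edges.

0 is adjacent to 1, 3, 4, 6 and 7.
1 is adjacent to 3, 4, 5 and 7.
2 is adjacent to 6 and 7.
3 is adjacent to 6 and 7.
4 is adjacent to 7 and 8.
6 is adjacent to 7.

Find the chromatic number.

0, 3, 6, 7 are mutually adjacent (a clique of size 4), so at least 4 colors are needed.
4 colors suffice: 0=green, 1=blue, 2=green, 3=yellow, 4=yellow, 5=red, 6=blue, 7=red, 8=red. Every edge joins two different colors.

4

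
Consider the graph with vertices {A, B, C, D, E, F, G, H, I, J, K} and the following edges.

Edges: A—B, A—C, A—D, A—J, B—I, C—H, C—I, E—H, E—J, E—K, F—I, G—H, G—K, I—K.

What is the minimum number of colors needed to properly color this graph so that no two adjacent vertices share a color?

3

The cycle C-I-K-G-H-C has odd length 5, so it cannot be 2-colored; at least 3 colors are needed.
3 colors suffice: color 1 → {A, E, G, I}; color 2 → {B, D, F, H, J, K}; color 3 → {C}. Each edge has distinct colors on its endpoints.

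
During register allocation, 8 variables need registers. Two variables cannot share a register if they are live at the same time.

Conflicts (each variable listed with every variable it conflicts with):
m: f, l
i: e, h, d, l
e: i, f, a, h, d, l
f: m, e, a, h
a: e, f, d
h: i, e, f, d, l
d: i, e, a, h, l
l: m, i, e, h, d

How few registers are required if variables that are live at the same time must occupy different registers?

i, e, h, d, l pairwise conflict, so at least 5 registers are needed.
5 registers suffice: register 1 → {m, e}; register 2 → {f, l}; register 3 → {a, h}; register 4 → {d}; register 5 → {i}. Each listed conflict is separated.

5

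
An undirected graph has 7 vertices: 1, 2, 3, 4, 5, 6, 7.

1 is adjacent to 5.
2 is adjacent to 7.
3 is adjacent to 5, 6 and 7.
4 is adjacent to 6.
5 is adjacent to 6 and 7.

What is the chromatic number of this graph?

3

3, 5, 6 form a triangle, so at least 3 colors are needed.
3 colors suffice: color red → {2, 4, 5}; color blue → {1, 6, 7}; color green → {3}. Every edge joins two different colors.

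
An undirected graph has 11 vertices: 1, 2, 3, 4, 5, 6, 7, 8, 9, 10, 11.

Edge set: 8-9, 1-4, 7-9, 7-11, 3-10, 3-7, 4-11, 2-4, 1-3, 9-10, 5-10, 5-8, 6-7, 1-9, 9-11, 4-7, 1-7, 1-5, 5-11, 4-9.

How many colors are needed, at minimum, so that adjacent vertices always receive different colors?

1, 4, 7, 9 are mutually adjacent (a clique of size 4), so at least 4 colors are needed.
4 colors suffice: 1=green, 2=red, 3=blue, 4=yellow, 5=red, 6=blue, 7=red, 8=green, 9=blue, 10=green, 11=green. Every edge joins two different colors.

4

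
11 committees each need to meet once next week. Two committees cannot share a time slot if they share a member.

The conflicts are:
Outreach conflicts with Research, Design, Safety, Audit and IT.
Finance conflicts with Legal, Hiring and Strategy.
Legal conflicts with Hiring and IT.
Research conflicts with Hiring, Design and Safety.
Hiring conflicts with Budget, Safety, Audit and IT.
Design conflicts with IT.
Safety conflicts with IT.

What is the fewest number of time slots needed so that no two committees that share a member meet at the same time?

Outreach, Safety, IT are mutually in conflict, so at least 3 time slots are needed.
3 time slots suffice: Outreach=1, Finance=2, Legal=3, Research=2, Hiring=1, Design=3, Budget=2, Safety=3, Strategy=1, Audit=2, IT=2. No two conflicting committees share a time slot.

3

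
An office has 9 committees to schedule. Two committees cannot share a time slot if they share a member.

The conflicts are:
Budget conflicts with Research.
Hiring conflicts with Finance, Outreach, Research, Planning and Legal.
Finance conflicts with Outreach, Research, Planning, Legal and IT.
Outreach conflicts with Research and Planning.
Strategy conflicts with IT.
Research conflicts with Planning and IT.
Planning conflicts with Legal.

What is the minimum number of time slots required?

Hiring, Finance, Outreach, Research, Planning pairwise conflict, so at least 5 time slots are needed.
Using 5 time slots: Budget=1, Hiring=4, Finance=1, Outreach=5, Strategy=1, Research=2, Planning=3, Legal=2, IT=3. No two conflicting committees share a time slot.

5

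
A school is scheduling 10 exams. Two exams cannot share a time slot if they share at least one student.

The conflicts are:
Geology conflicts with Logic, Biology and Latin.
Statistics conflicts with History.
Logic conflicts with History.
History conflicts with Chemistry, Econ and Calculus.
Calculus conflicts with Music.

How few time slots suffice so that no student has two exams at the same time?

2

Geology and Biology conflict, so at least 2 time slots are needed.
2 time slots suffice: time slot 1 → {Geology, History, Music}; time slot 2 → {Statistics, Logic, Biology, Latin, Chemistry, Econ, Calculus}. Every pair that conflicts lands in different time slots.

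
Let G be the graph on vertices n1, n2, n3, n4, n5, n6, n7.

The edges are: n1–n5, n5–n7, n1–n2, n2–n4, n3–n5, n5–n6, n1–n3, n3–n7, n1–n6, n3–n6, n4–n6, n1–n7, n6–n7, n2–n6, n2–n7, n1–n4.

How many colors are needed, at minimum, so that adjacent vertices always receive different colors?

n1, n3, n5, n6, n7 form a clique, so at least 5 colors are needed.
5 colors suffice: color 1 → {n6}; color 2 → {n1}; color 3 → {n4, n7}; color 4 → {n2, n3}; color 5 → {n5}. Every edge joins two different colors.

5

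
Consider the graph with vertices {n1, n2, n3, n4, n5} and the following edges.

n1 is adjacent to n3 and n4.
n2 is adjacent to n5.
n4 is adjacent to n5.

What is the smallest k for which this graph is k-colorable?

2

n1 and n4 are adjacent, so at least 2 colors are needed.
A valid assignment using 2 colors: n1=blue, n2=red, n3=red, n4=red, n5=blue. Each edge has distinct colors on its endpoints.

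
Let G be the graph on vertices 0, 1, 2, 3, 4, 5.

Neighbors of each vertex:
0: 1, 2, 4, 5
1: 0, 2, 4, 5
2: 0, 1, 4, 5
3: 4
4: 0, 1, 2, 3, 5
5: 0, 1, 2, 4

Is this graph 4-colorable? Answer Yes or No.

No

0, 1, 2, 4, 5 form a clique, so at least 5 colors are needed.
So 4 colors are not enough.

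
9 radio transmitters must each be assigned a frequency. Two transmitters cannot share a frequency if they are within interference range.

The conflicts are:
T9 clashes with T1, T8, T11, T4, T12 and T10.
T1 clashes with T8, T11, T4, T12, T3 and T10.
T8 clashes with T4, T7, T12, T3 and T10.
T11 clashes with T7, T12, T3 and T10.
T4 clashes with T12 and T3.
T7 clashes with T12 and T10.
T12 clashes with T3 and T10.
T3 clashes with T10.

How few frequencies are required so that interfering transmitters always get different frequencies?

5

T9, T1, T11, T12, T10 pairwise conflict, so at least 5 frequencies are needed.
5 frequencies suffice: frequency 1 → {T12}; frequency 2 → {T1, T7}; frequency 3 → {T8, T11}; frequency 4 → {T4, T10}; frequency 5 → {T9, T3}. Each listed conflict is separated.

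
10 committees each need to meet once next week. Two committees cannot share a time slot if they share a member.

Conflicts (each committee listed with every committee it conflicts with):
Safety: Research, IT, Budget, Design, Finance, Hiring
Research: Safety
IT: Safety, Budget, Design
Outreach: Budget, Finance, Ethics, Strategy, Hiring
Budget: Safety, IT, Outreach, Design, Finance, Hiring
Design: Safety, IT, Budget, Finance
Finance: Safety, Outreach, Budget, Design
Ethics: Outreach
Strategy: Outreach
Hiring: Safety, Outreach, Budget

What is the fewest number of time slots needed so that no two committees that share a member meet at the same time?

Safety, Budget, Design, Finance pairwise conflict, so at least 4 time slots are needed.
4 time slots suffice: time slot 1 → {Research, Budget, Ethics, Strategy}; time slot 2 → {Safety, Outreach}; time slot 3 → {IT, Finance, Hiring}; time slot 4 → {Design}. Each listed conflict is separated.

4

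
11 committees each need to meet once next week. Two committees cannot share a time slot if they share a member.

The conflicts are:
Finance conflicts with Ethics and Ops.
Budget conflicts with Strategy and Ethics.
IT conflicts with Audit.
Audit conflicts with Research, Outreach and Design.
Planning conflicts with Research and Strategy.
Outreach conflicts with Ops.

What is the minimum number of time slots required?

3

The cycle Research-Planning-Strategy-Budget-Ethics-Finance-Ops-Outreach-Audit-Research has odd length 9, so it cannot be 2-colored; at least 3 time slots are needed.
A valid assignment using 3 time slots: Finance=2, Budget=2, IT=2, Audit=1, Planning=3, Research=2, Strategy=1, Outreach=2, Ethics=1, Design=2, Ops=1. Each listed conflict is separated.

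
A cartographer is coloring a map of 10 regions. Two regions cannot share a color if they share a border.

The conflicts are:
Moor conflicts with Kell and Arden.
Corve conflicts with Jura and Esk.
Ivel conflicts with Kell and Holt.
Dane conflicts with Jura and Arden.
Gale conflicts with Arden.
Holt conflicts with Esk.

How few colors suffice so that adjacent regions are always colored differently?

The cycle Jura-Dane-Arden-Moor-Kell-Ivel-Holt-Esk-Corve-Jura has odd length 9, so it cannot be 2-colored; at least 3 colors are needed.
3 colors suffice: color 1 → {Kell, Jura, Arden, Esk}; color 2 → {Moor, Corve, Dane, Gale, Holt}; color 3 → {Ivel}. Each listed conflict is separated.

3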